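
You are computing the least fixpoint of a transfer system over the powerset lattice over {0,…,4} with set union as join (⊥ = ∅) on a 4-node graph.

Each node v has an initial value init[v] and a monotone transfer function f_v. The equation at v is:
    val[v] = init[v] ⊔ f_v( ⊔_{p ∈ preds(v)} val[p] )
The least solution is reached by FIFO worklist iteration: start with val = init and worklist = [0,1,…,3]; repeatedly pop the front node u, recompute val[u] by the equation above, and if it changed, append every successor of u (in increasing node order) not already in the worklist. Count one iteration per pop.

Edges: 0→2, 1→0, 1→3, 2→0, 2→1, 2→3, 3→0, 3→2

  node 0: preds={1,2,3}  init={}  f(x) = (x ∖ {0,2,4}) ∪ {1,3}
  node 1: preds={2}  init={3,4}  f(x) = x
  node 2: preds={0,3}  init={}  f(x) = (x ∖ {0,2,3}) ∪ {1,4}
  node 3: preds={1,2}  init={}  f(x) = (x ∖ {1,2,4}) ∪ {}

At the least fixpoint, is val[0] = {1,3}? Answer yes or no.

Worklist (9 pops):
  #1 pop 0: in={3,4} → {1,3} (was {}); enqueue []
  #2 pop 1: in={} → {3,4} (no change)
  #3 pop 2: in={1,3} → {1,4} (was {}); enqueue [0,1]
  #4 pop 3: in={1,3,4} → {3} (was {}); enqueue [2]
  #5 pop 0: in={1,3,4} → {1,3} (no change)
  #6 pop 1: in={1,4} → {1,3,4} (was {3,4}); enqueue [0,3]
  #7 pop 2: in={1,3} → {1,4} (no change)
  #8 pop 0: in={1,3,4} → {1,3} (no change)
  #9 pop 3: in={1,3,4} → {3} (no change)

Fixpoint:
  val[0] = {1,3}
  val[1] = {1,3,4}
  val[2] = {1,4}
  val[3] = {3}

yes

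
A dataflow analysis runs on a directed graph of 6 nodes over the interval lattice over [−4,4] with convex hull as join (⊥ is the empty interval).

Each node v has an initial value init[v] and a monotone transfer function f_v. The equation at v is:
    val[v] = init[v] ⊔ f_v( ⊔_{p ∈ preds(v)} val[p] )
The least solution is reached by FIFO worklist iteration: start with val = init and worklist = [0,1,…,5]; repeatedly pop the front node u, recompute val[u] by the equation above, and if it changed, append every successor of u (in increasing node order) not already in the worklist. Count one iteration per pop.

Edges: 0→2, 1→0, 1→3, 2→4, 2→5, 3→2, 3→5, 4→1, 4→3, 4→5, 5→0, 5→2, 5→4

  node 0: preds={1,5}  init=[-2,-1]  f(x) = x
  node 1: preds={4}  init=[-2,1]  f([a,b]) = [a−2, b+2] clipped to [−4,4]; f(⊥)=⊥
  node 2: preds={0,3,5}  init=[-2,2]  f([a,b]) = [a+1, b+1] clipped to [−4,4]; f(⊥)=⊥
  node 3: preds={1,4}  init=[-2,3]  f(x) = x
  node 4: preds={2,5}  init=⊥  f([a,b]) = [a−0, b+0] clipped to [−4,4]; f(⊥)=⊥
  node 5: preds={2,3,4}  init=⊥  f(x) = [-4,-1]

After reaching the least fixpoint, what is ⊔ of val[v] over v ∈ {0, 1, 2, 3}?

[-4,4]

Iteration log — 14 steps:
  step 1. node 0  ⊔preds=[-2,1]  new=[-2,1]  old=[-2,-1]  +wl: 
  step 2. node 1  ⊔preds=⊥  new=[-2,1]  stable
  step 3. node 2  ⊔preds=[-2,3]  new=[-2,4]  old=[-2,2]  +wl: 
  step 4. node 3  ⊔preds=[-2,1]  new=[-2,3]  stable
  step 5. node 4  ⊔preds=[-2,4]  new=[-2,4]  old=⊥  +wl: 1,3
  step 6. node 5  ⊔preds=[-2,4]  new=[-4,-1]  old=⊥  +wl: 0,2,4
  step 7. node 1  ⊔preds=[-2,4]  new=[-4,4]  old=[-2,1]  +wl: 
  step 8. node 3  ⊔preds=[-4,4]  new=[-4,4]  old=[-2,3]  +wl: 5
  step 9. node 0  ⊔preds=[-4,4]  new=[-4,4]  old=[-2,1]  +wl: 
  step 10. node 2  ⊔preds=[-4,4]  new=[-3,4]  old=[-2,4]  +wl: 
  step 11. node 4  ⊔preds=[-4,4]  new=[-4,4]  old=[-2,4]  +wl: 1,3
  step 12. node 5  ⊔preds=[-4,4]  new=[-4,-1]  stable
  step 13. node 1  ⊔preds=[-4,4]  new=[-4,4]  stable
  step 14. node 3  ⊔preds=[-4,4]  new=[-4,4]  stable

Least fixpoint reached:
  node 0: [-4,4]
  node 1: [-4,4]
  node 2: [-3,4]
  node 3: [-4,4]
  node 4: [-4,4]
  node 5: [-4,-1]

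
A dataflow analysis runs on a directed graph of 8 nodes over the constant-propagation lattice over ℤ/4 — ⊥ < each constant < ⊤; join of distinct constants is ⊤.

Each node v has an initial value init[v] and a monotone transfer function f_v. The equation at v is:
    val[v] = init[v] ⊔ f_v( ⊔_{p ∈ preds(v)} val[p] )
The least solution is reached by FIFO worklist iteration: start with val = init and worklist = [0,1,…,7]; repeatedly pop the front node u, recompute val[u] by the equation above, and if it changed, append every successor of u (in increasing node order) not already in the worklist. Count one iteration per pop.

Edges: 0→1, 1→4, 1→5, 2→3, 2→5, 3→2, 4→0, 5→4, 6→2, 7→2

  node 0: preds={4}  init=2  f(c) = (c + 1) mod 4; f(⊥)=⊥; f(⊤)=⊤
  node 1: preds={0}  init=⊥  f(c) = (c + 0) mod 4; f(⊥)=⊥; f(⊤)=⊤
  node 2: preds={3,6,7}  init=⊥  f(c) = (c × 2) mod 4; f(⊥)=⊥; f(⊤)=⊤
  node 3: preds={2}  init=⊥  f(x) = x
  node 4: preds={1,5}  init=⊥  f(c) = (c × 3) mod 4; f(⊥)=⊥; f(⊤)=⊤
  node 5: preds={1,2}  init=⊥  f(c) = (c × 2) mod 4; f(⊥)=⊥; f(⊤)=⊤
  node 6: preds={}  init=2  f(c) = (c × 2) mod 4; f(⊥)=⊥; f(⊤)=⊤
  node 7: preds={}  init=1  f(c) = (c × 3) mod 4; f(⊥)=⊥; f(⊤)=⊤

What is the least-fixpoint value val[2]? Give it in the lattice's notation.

⊤

Trace (15 dequeues):
  [1] u=0 | in ⊥ | out 2 | ==
  [2] u=1 | in 2 | out 2 | prev ⊥ | push {}
  [3] u=2 | in ⊤ | out ⊤ | prev ⊥ | push {}
  [4] u=3 | in ⊤ | out ⊤ | prev ⊥ | push {2}
  [5] u=4 | in 2 | out 2 | prev ⊥ | push {0}
  [6] u=5 | in ⊤ | out ⊤ | prev ⊥ | push {4}
  [7] u=6 | in ⊥ | out 2 | ==
  [8] u=7 | in ⊥ | out 1 | ==
  [9] u=2 | in ⊤ | out ⊤ | ==
  [10] u=0 | in 2 | out ⊤ | prev 2 | push {1}
  [11] u=4 | in ⊤ | out ⊤ | prev 2 | push {0}
  [12] u=1 | in ⊤ | out ⊤ | prev 2 | push {4,5}
  [13] u=0 | in ⊤ | out ⊤ | ==
  [14] u=4 | in ⊤ | out ⊤ | ==
  [15] u=5 | in ⊤ | out ⊤ | ==

Converged values:
  [0] ⊤
  [1] ⊤
  [2] ⊤
  [3] ⊤
  [4] ⊤
  [5] ⊤
  [6] 2
  [7] 1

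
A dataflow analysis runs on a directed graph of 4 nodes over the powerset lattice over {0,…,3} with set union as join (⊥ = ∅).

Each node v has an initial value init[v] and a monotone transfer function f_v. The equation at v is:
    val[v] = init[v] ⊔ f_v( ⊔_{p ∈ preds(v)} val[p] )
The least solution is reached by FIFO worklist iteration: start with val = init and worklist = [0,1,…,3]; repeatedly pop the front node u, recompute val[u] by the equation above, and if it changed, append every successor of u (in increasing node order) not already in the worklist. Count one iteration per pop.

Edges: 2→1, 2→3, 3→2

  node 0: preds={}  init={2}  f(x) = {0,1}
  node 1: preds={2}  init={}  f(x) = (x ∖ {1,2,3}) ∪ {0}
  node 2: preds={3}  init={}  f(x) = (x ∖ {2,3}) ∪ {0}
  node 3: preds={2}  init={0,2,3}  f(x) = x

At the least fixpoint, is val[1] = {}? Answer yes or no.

Worklist (5 pops):
  #1 pop 0: in={} → {0,1,2} (was {2}); enqueue []
  #2 pop 1: in={} → {0} (was {}); enqueue []
  #3 pop 2: in={0,2,3} → {0} (was {}); enqueue [1]
  #4 pop 3: in={0} → {0,2,3} (no change)
  #5 pop 1: in={0} → {0} (no change)

Fixpoint:
  val[0] = {0,1,2}
  val[1] = {0}
  val[2] = {0}
  val[3] = {0,2,3}

no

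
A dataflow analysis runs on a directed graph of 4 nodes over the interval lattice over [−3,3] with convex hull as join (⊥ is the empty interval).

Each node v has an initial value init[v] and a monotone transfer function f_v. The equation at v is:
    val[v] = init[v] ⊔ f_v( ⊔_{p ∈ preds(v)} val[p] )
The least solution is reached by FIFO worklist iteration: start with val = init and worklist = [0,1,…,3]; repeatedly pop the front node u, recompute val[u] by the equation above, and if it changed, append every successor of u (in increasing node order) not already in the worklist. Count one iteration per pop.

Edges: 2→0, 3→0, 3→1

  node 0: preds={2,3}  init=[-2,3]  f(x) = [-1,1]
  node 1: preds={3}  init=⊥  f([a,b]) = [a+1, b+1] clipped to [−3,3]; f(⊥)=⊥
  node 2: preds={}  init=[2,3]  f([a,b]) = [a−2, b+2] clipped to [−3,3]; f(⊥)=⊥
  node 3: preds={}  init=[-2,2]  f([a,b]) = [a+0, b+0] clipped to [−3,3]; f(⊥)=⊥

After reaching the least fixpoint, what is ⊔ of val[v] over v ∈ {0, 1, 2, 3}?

[-2,3]

Iteration log — 4 steps:
  step 1. node 0  ⊔preds=[-2,3]  new=[-2,3]  stable
  step 2. node 1  ⊔preds=[-2,2]  new=[-1,3]  old=⊥  +wl: 
  step 3. node 2  ⊔preds=⊥  new=[2,3]  stable
  step 4. node 3  ⊔preds=⊥  new=[-2,2]  stable

Least fixpoint reached:
  node 0: [-2,3]
  node 1: [-1,3]
  node 2: [2,3]
  node 3: [-2,2]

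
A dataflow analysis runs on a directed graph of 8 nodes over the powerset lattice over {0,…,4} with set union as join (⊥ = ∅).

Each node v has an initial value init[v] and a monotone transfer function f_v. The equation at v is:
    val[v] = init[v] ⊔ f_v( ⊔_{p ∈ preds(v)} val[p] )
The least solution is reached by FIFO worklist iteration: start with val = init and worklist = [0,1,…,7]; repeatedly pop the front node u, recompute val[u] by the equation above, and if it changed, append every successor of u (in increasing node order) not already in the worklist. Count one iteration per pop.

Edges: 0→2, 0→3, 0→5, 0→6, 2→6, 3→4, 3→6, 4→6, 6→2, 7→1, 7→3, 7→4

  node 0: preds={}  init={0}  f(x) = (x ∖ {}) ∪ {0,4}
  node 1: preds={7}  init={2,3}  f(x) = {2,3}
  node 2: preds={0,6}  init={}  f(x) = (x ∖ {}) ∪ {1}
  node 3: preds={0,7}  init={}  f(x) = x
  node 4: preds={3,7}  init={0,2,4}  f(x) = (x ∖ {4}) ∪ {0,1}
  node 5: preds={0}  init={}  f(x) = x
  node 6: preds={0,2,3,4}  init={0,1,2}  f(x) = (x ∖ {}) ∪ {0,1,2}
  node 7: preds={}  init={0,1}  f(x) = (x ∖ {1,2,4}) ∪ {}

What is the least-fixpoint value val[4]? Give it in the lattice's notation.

Trace (9 dequeues):
  [1] u=0 | in {} | out {0,4} | prev {0} | push {}
  [2] u=1 | in {0,1} | out {2,3} | ==
  [3] u=2 | in {0,1,2,4} | out {0,1,2,4} | prev {} | push {}
  [4] u=3 | in {0,1,4} | out {0,1,4} | prev {} | push {}
  [5] u=4 | in {0,1,4} | out {0,1,2,4} | prev {0,2,4} | push {}
  [6] u=5 | in {0,4} | out {0,4} | prev {} | push {}
  [7] u=6 | in {0,1,2,4} | out {0,1,2,4} | prev {0,1,2} | push {2}
  [8] u=7 | in {} | out {0,1} | ==
  [9] u=2 | in {0,1,2,4} | out {0,1,2,4} | ==

Converged values:
  [0] {0,4}
  [1] {2,3}
  [2] {0,1,2,4}
  [3] {0,1,4}
  [4] {0,1,2,4}
  [5] {0,4}
  [6] {0,1,2,4}
  [7] {0,1}

{0,1,2,4}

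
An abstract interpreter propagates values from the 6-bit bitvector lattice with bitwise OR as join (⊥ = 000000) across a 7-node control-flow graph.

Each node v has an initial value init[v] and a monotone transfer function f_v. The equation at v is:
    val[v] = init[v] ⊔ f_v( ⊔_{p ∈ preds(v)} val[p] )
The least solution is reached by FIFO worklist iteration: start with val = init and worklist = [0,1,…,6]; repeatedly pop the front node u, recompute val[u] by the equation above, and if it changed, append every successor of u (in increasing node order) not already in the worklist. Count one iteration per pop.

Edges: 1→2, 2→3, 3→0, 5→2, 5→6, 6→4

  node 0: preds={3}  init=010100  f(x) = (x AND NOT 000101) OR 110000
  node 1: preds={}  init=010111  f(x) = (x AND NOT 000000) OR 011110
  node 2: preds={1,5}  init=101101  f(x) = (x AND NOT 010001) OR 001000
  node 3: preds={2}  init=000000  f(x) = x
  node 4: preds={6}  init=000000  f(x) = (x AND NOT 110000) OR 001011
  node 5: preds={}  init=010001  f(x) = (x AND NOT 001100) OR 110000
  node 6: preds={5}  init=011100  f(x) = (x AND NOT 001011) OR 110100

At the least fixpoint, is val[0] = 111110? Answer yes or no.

yes

Worklist (10 pops):
  #1 pop 0: in=000000 → 110100 (was 010100); enqueue []
  #2 pop 1: in=000000 → 011111 (was 010111); enqueue []
  #3 pop 2: in=011111 → 101111 (was 101101); enqueue []
  #4 pop 3: in=101111 → 101111 (was 000000); enqueue [0]
  #5 pop 4: in=011100 → 001111 (was 000000); enqueue []
  #6 pop 5: in=000000 → 110001 (was 010001); enqueue [2]
  #7 pop 6: in=110001 → 111100 (was 011100); enqueue [4]
  #8 pop 0: in=101111 → 111110 (was 110100); enqueue []
  #9 pop 2: in=111111 → 101111 (no change)
  #10 pop 4: in=111100 → 001111 (no change)

Fixpoint:
  val[0] = 111110
  val[1] = 011111
  val[2] = 101111
  val[3] = 101111
  val[4] = 001111
  val[5] = 110001
  val[6] = 111100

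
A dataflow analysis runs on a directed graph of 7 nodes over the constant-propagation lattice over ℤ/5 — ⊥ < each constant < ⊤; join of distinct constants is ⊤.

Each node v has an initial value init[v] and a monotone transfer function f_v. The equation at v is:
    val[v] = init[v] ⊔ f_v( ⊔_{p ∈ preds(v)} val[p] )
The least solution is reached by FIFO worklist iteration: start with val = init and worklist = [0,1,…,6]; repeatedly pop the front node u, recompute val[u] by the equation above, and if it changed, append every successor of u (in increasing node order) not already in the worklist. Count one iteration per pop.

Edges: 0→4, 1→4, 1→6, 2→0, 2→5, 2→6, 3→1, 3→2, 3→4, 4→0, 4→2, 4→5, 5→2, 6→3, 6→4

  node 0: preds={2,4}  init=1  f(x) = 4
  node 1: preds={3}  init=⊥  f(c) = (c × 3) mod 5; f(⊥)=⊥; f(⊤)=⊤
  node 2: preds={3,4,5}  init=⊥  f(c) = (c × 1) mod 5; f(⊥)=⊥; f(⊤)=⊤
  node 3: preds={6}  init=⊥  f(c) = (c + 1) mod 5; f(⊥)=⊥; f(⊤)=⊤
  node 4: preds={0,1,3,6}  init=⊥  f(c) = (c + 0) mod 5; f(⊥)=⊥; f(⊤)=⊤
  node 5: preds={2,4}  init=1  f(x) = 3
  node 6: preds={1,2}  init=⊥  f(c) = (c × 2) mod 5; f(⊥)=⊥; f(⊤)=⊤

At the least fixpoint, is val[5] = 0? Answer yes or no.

Worklist (23 pops):
  #1 pop 0: in=⊥ → ⊤ (was 1); enqueue []
  #2 pop 1: in=⊥ → ⊥ (no change)
  #3 pop 2: in=1 → 1 (was ⊥); enqueue [0]
  #4 pop 3: in=⊥ → ⊥ (no change)
  #5 pop 4: in=⊤ → ⊤ (was ⊥); enqueue [2]
  #6 pop 5: in=⊤ → ⊤ (was 1); enqueue []
  #7 pop 6: in=1 → 2 (was ⊥); enqueue [3,4]
  #8 pop 0: in=⊤ → ⊤ (no change)
  #9 pop 2: in=⊤ → ⊤ (was 1); enqueue [0,5,6]
  #10 pop 3: in=2 → 3 (was ⊥); enqueue [1,2]
  #11 pop 4: in=⊤ → ⊤ (no change)
  #12 pop 0: in=⊤ → ⊤ (no change)
  #13 pop 5: in=⊤ → ⊤ (no change)
  #14 pop 6: in=⊤ → ⊤ (was 2); enqueue [3,4]
  #15 pop 1: in=3 → 4 (was ⊥); enqueue [6]
  #16 pop 2: in=⊤ → ⊤ (no change)
  #17 pop 3: in=⊤ → ⊤ (was 3); enqueue [1,2]
  #18 pop 4: in=⊤ → ⊤ (no change)
  #19 pop 6: in=⊤ → ⊤ (no change)
  #20 pop 1: in=⊤ → ⊤ (was 4); enqueue [4,6]
  #21 pop 2: in=⊤ → ⊤ (no change)
  #22 pop 4: in=⊤ → ⊤ (no change)
  #23 pop 6: in=⊤ → ⊤ (no change)

Fixpoint:
  val[0] = ⊤
  val[1] = ⊤
  val[2] = ⊤
  val[3] = ⊤
  val[4] = ⊤
  val[5] = ⊤
  val[6] = ⊤

no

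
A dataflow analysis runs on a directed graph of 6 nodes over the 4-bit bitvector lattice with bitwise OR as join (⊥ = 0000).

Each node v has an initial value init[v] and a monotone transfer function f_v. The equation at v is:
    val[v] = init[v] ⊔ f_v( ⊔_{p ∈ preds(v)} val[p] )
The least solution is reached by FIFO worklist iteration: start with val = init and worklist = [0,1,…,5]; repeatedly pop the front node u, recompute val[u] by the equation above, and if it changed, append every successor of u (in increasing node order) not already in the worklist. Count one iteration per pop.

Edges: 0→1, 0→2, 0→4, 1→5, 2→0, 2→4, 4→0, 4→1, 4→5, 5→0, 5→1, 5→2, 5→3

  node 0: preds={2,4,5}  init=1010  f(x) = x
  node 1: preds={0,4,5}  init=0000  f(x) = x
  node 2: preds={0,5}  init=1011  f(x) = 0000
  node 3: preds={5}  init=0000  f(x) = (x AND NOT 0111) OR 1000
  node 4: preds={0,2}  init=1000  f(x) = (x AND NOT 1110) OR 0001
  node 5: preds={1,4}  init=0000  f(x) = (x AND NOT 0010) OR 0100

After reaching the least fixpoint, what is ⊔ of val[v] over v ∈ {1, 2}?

1111

Trace (12 dequeues):
  [1] u=0 | in 1011 | out 1011 | prev 1010 | push {}
  [2] u=1 | in 1011 | out 1011 | prev 0000 | push {}
  [3] u=2 | in 1011 | out 1011 | ==
  [4] u=3 | in 0000 | out 1000 | prev 0000 | push {}
  [5] u=4 | in 1011 | out 1001 | prev 1000 | push {0,1}
  [6] u=5 | in 1011 | out 1101 | prev 0000 | push {2,3}
  [7] u=0 | in 1111 | out 1111 | prev 1011 | push {4}
  [8] u=1 | in 1111 | out 1111 | prev 1011 | push {5}
  [9] u=2 | in 1111 | out 1011 | ==
  [10] u=3 | in 1101 | out 1000 | ==
  [11] u=4 | in 1111 | out 1001 | ==
  [12] u=5 | in 1111 | out 1101 | ==

Converged values:
  [0] 1111
  [1] 1111
  [2] 1011
  [3] 1000
  [4] 1001
  [5] 1101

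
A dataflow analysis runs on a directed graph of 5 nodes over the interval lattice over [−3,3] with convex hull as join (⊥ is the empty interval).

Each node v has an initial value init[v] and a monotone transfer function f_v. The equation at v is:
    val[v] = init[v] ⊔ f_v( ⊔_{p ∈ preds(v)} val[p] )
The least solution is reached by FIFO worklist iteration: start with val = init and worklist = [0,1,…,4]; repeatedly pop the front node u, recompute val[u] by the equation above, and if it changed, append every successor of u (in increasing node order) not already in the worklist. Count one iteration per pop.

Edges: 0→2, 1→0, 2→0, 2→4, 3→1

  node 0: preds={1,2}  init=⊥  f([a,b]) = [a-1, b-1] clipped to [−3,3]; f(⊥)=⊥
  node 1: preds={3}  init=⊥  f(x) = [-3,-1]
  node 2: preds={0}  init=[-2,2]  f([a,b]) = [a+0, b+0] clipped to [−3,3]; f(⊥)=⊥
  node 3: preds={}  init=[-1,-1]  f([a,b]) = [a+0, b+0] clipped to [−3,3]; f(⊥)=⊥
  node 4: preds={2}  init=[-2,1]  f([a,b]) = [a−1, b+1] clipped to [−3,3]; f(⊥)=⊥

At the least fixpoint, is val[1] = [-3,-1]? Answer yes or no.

yes

Worklist (6 pops):
  #1 pop 0: in=[-2,2] → [-3,1] (was ⊥); enqueue []
  #2 pop 1: in=[-1,-1] → [-3,-1] (was ⊥); enqueue [0]
  #3 pop 2: in=[-3,1] → [-3,2] (was [-2,2]); enqueue []
  #4 pop 3: in=⊥ → [-1,-1] (no change)
  #5 pop 4: in=[-3,2] → [-3,3] (was [-2,1]); enqueue []
  #6 pop 0: in=[-3,2] → [-3,1] (no change)

Fixpoint:
  val[0] = [-3,1]
  val[1] = [-3,-1]
  val[2] = [-3,2]
  val[3] = [-1,-1]
  val[4] = [-3,3]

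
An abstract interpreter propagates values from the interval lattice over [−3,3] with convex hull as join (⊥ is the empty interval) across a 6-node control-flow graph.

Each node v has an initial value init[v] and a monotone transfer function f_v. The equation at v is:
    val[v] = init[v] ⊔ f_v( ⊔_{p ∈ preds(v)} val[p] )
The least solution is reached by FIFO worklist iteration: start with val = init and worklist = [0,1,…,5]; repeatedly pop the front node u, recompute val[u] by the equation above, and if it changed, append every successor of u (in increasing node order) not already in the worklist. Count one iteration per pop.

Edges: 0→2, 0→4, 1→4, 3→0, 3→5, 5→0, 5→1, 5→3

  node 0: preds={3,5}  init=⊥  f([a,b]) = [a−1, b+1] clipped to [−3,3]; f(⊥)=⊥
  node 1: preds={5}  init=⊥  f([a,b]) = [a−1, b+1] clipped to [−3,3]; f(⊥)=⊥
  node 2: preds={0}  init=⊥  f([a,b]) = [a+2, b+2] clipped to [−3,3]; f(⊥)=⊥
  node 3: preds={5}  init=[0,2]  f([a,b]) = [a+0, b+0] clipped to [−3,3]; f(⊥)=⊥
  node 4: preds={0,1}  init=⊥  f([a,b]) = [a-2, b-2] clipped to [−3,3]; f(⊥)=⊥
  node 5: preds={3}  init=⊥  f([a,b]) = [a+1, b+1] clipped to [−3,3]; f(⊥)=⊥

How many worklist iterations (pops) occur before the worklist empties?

Trace (12 dequeues):
  [1] u=0 | in [0,2] | out [-1,3] | prev ⊥ | push {}
  [2] u=1 | in ⊥ | out ⊥ | ==
  [3] u=2 | in [-1,3] | out [1,3] | prev ⊥ | push {}
  [4] u=3 | in ⊥ | out [0,2] | ==
  [5] u=4 | in [-1,3] | out [-3,1] | prev ⊥ | push {}
  [6] u=5 | in [0,2] | out [1,3] | prev ⊥ | push {0,1,3}
  [7] u=0 | in [0,3] | out [-1,3] | ==
  [8] u=1 | in [1,3] | out [0,3] | prev ⊥ | push {4}
  [9] u=3 | in [1,3] | out [0,3] | prev [0,2] | push {0,5}
  [10] u=4 | in [-1,3] | out [-3,1] | ==
  [11] u=0 | in [0,3] | out [-1,3] | ==
  [12] u=5 | in [0,3] | out [1,3] | ==

Converged values:
  [0] [-1,3]
  [1] [0,3]
  [2] [1,3]
  [3] [0,3]
  [4] [-3,1]
  [5] [1,3]

12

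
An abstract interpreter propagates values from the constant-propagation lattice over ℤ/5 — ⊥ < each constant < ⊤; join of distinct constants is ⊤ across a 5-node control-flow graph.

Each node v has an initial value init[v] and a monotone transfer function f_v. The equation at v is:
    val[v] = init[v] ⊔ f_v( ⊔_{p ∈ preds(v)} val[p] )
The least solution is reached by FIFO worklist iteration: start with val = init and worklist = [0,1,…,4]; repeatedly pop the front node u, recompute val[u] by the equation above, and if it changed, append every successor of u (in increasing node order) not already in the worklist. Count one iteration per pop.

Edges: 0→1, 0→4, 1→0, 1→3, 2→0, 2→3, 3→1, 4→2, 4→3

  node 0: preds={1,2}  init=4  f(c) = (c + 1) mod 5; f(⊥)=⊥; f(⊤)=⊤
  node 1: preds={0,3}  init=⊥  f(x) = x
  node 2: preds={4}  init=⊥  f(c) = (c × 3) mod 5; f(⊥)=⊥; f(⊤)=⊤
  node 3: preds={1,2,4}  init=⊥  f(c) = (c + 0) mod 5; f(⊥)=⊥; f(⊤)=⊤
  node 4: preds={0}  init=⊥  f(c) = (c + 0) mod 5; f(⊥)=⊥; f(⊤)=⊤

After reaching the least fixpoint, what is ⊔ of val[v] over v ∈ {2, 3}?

⊤

Trace (15 dequeues):
  [1] u=0 | in ⊥ | out 4 | ==
  [2] u=1 | in 4 | out 4 | prev ⊥ | push {0}
  [3] u=2 | in ⊥ | out ⊥ | ==
  [4] u=3 | in 4 | out 4 | prev ⊥ | push {1}
  [5] u=4 | in 4 | out 4 | prev ⊥ | push {2,3}
  [6] u=0 | in 4 | out ⊤ | prev 4 | push {4}
  [7] u=1 | in ⊤ | out ⊤ | prev 4 | push {0}
  [8] u=2 | in 4 | out 2 | prev ⊥ | push {}
  [9] u=3 | in ⊤ | out ⊤ | prev 4 | push {1}
  [10] u=4 | in ⊤ | out ⊤ | prev 4 | push {2,3}
  [11] u=0 | in ⊤ | out ⊤ | ==
  [12] u=1 | in ⊤ | out ⊤ | ==
  [13] u=2 | in ⊤ | out ⊤ | prev 2 | push {0}
  [14] u=3 | in ⊤ | out ⊤ | ==
  [15] u=0 | in ⊤ | out ⊤ | ==

Converged values:
  [0] ⊤
  [1] ⊤
  [2] ⊤
  [3] ⊤
  [4] ⊤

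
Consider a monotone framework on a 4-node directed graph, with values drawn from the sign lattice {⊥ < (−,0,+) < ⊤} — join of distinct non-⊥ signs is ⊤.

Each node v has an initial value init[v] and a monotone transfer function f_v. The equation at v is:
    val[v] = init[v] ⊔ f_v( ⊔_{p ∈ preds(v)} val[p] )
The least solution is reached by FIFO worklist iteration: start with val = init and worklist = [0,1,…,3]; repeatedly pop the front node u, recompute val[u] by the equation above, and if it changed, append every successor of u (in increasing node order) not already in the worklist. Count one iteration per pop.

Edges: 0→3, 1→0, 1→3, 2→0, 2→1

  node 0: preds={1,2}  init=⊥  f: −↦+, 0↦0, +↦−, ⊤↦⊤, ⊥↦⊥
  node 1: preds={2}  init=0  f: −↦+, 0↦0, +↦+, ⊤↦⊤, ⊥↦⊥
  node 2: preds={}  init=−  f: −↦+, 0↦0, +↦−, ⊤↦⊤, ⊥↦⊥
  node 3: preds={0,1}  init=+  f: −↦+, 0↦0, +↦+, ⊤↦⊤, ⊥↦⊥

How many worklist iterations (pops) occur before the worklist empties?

5

Trace (5 dequeues):
  [1] u=0 | in ⊤ | out ⊤ | prev ⊥ | push {}
  [2] u=1 | in − | out ⊤ | prev 0 | push {0}
  [3] u=2 | in ⊥ | out − | ==
  [4] u=3 | in ⊤ | out ⊤ | prev + | push {}
  [5] u=0 | in ⊤ | out ⊤ | ==

Converged values:
  [0] ⊤
  [1] ⊤
  [2] −
  [3] ⊤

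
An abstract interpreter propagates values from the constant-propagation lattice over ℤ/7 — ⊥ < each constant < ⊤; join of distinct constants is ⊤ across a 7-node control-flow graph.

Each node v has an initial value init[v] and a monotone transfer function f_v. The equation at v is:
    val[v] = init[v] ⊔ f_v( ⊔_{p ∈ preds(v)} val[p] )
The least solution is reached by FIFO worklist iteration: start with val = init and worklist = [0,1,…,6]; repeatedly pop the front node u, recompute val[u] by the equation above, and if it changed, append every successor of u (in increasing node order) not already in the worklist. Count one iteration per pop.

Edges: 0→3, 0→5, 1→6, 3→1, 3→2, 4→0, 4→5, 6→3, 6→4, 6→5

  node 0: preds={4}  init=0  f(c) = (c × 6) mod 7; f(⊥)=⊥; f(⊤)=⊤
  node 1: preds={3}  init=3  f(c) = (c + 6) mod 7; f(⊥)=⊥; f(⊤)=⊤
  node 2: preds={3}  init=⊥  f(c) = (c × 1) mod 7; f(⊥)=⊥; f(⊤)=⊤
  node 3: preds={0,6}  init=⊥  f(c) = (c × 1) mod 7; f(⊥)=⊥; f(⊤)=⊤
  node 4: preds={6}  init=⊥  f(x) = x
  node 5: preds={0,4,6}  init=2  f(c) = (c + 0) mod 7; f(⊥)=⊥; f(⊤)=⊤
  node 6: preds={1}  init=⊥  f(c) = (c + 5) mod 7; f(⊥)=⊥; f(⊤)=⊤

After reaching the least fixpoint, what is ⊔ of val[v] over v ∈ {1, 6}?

Trace (20 dequeues):
  [1] u=0 | in ⊥ | out 0 | ==
  [2] u=1 | in ⊥ | out 3 | ==
  [3] u=2 | in ⊥ | out ⊥ | ==
  [4] u=3 | in 0 | out 0 | prev ⊥ | push {1,2}
  [5] u=4 | in ⊥ | out ⊥ | ==
  [6] u=5 | in 0 | out ⊤ | prev 2 | push {}
  [7] u=6 | in 3 | out 1 | prev ⊥ | push {3,4,5}
  [8] u=1 | in 0 | out ⊤ | prev 3 | push {6}
  [9] u=2 | in 0 | out 0 | prev ⊥ | push {}
  [10] u=3 | in ⊤ | out ⊤ | prev 0 | push {1,2}
  [11] u=4 | in 1 | out 1 | prev ⊥ | push {0}
  [12] u=5 | in ⊤ | out ⊤ | ==
  [13] u=6 | in ⊤ | out ⊤ | prev 1 | push {3,4,5}
  [14] u=1 | in ⊤ | out ⊤ | ==
  [15] u=2 | in ⊤ | out ⊤ | prev 0 | push {}
  [16] u=0 | in 1 | out ⊤ | prev 0 | push {}
  [17] u=3 | in ⊤ | out ⊤ | ==
  [18] u=4 | in ⊤ | out ⊤ | prev 1 | push {0}
  [19] u=5 | in ⊤ | out ⊤ | ==
  [20] u=0 | in ⊤ | out ⊤ | ==

Converged values:
  [0] ⊤
  [1] ⊤
  [2] ⊤
  [3] ⊤
  [4] ⊤
  [5] ⊤
  [6] ⊤

⊤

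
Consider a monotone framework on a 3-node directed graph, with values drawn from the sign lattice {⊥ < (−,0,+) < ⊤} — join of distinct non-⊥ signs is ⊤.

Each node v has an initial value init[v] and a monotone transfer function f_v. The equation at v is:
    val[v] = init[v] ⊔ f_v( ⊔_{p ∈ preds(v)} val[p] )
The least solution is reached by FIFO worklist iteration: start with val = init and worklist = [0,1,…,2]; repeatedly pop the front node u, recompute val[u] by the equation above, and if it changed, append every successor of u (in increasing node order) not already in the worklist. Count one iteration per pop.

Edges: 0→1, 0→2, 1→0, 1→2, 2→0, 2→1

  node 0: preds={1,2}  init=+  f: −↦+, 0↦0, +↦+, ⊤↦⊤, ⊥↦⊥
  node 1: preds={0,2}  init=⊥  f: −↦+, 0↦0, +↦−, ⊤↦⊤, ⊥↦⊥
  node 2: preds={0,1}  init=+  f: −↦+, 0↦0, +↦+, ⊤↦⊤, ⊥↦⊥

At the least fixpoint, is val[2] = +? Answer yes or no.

no

Worklist (7 pops):
  #1 pop 0: in=+ → + (no change)
  #2 pop 1: in=+ → − (was ⊥); enqueue [0]
  #3 pop 2: in=⊤ → ⊤ (was +); enqueue [1]
  #4 pop 0: in=⊤ → ⊤ (was +); enqueue [2]
  #5 pop 1: in=⊤ → ⊤ (was −); enqueue [0]
  #6 pop 2: in=⊤ → ⊤ (no change)
  #7 pop 0: in=⊤ → ⊤ (no change)

Fixpoint:
  val[0] = ⊤
  val[1] = ⊤
  val[2] = ⊤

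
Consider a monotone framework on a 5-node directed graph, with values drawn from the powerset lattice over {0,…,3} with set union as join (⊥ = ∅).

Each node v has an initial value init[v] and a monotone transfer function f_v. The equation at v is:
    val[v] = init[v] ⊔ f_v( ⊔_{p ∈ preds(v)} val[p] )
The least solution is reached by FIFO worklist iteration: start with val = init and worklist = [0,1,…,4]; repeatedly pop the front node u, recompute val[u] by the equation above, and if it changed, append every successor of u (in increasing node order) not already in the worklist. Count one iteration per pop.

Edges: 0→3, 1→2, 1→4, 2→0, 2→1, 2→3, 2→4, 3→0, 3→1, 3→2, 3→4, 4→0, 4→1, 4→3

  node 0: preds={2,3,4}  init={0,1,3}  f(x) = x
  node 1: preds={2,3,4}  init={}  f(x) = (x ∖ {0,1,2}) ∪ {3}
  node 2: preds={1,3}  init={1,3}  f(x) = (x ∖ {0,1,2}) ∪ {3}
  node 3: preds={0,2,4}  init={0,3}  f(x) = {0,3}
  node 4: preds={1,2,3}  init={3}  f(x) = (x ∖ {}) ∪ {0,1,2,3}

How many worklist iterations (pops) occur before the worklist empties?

Iteration log — 8 steps:
  step 1. node 0  ⊔preds={0,1,3}  new={0,1,3}  stable
  step 2. node 1  ⊔preds={0,1,3}  new={3}  old={}  +wl: 
  step 3. node 2  ⊔preds={0,3}  new={1,3}  stable
  step 4. node 3  ⊔preds={0,1,3}  new={0,3}  stable
  step 5. node 4  ⊔preds={0,1,3}  new={0,1,2,3}  old={3}  +wl: 0,1,3
  step 6. node 0  ⊔preds={0,1,2,3}  new={0,1,2,3}  old={0,1,3}  +wl: 
  step 7. node 1  ⊔preds={0,1,2,3}  new={3}  stable
  step 8. node 3  ⊔preds={0,1,2,3}  new={0,3}  stable

Least fixpoint reached:
  node 0: {0,1,2,3}
  node 1: {3}
  node 2: {1,3}
  node 3: {0,3}
  node 4: {0,1,2,3}

8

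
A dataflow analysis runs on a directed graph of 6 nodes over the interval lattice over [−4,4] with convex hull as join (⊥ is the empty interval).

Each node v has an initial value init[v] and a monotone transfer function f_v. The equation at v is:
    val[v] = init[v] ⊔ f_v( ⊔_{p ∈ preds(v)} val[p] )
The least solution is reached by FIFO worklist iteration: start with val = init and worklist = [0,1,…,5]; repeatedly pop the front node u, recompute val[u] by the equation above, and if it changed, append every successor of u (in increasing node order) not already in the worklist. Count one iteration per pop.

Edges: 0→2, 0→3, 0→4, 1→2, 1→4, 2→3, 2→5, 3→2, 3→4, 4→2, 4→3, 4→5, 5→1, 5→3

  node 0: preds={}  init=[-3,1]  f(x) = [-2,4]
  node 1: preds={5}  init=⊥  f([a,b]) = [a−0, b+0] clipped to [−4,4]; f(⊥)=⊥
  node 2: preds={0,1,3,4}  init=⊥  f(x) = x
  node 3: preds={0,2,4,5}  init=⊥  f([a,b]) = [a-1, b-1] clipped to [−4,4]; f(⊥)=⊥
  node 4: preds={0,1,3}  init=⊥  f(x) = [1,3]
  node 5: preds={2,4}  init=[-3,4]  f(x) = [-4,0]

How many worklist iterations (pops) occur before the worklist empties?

12

Iteration log — 12 steps:
  step 1. node 0  ⊔preds=⊥  new=[-3,4]  old=[-3,1]  +wl: 
  step 2. node 1  ⊔preds=[-3,4]  new=[-3,4]  old=⊥  +wl: 
  step 3. node 2  ⊔preds=[-3,4]  new=[-3,4]  old=⊥  +wl: 
  step 4. node 3  ⊔preds=[-3,4]  new=[-4,3]  old=⊥  +wl: 2
  step 5. node 4  ⊔preds=[-4,4]  new=[1,3]  old=⊥  +wl: 3
  step 6. node 5  ⊔preds=[-3,4]  new=[-4,4]  old=[-3,4]  +wl: 1
  step 7. node 2  ⊔preds=[-4,4]  new=[-4,4]  old=[-3,4]  +wl: 5
  step 8. node 3  ⊔preds=[-4,4]  new=[-4,3]  stable
  step 9. node 1  ⊔preds=[-4,4]  new=[-4,4]  old=[-3,4]  +wl: 2,4
  step 10. node 5  ⊔preds=[-4,4]  new=[-4,4]  stable
  step 11. node 2  ⊔preds=[-4,4]  new=[-4,4]  stable
  step 12. node 4  ⊔preds=[-4,4]  new=[1,3]  stable

Least fixpoint reached:
  node 0: [-3,4]
  node 1: [-4,4]
  node 2: [-4,4]
  node 3: [-4,3]
  node 4: [1,3]
  node 5: [-4,4]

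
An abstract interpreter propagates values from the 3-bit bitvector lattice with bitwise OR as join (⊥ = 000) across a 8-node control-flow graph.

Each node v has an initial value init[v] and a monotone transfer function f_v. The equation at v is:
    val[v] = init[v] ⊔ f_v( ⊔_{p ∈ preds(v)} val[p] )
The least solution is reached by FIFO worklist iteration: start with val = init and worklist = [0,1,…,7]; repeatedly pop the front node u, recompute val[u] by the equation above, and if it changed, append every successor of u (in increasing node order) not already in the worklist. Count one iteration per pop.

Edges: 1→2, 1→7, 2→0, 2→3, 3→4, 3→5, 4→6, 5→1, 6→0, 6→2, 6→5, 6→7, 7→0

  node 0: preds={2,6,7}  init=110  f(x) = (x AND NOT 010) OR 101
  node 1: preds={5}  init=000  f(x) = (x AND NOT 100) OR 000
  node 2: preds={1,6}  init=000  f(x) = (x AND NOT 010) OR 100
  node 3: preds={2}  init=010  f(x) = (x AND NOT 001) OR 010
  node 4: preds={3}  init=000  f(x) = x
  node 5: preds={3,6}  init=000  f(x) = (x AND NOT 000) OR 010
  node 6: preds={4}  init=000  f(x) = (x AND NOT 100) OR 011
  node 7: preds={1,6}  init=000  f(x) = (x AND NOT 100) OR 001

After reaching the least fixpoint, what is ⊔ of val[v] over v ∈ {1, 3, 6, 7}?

111

Worklist (18 pops):
  #1 pop 0: in=000 → 111 (was 110); enqueue []
  #2 pop 1: in=000 → 000 (no change)
  #3 pop 2: in=000 → 100 (was 000); enqueue [0]
  #4 pop 3: in=100 → 110 (was 010); enqueue []
  #5 pop 4: in=110 → 110 (was 000); enqueue []
  #6 pop 5: in=110 → 110 (was 000); enqueue [1]
  #7 pop 6: in=110 → 011 (was 000); enqueue [2,5]
  #8 pop 7: in=011 → 011 (was 000); enqueue []
  #9 pop 0: in=111 → 111 (no change)
  #10 pop 1: in=110 → 010 (was 000); enqueue [7]
  #11 pop 2: in=011 → 101 (was 100); enqueue [0,3]
  #12 pop 5: in=111 → 111 (was 110); enqueue [1]
  #13 pop 7: in=011 → 011 (no change)
  #14 pop 0: in=111 → 111 (no change)
  #15 pop 3: in=101 → 110 (no change)
  #16 pop 1: in=111 → 011 (was 010); enqueue [2,7]
  #17 pop 2: in=011 → 101 (no change)
  #18 pop 7: in=011 → 011 (no change)

Fixpoint:
  val[0] = 111
  val[1] = 011
  val[2] = 101
  val[3] = 110
  val[4] = 110
  val[5] = 111
  val[6] = 011
  val[7] = 011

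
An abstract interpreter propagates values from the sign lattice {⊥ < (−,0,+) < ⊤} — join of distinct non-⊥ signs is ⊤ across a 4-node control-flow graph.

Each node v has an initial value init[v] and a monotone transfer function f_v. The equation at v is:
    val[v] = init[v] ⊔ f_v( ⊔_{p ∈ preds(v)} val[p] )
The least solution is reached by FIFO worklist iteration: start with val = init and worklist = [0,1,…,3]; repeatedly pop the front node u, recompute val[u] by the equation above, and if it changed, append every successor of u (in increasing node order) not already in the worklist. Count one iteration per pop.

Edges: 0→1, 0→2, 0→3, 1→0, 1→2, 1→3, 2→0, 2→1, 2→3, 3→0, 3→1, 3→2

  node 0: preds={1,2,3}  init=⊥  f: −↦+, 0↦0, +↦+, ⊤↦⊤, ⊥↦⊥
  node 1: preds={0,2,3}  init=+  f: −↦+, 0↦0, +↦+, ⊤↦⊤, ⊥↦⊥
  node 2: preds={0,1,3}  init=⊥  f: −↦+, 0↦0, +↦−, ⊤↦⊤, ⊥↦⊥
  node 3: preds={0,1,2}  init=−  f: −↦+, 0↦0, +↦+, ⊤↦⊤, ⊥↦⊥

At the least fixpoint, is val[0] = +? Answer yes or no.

Trace (7 dequeues):
  [1] u=0 | in ⊤ | out ⊤ | prev ⊥ | push {}
  [2] u=1 | in ⊤ | out ⊤ | prev + | push {0}
  [3] u=2 | in ⊤ | out ⊤ | prev ⊥ | push {1}
  [4] u=3 | in ⊤ | out ⊤ | prev − | push {2}
  [5] u=0 | in ⊤ | out ⊤ | ==
  [6] u=1 | in ⊤ | out ⊤ | ==
  [7] u=2 | in ⊤ | out ⊤ | ==

Converged values:
  [0] ⊤
  [1] ⊤
  [2] ⊤
  [3] ⊤

no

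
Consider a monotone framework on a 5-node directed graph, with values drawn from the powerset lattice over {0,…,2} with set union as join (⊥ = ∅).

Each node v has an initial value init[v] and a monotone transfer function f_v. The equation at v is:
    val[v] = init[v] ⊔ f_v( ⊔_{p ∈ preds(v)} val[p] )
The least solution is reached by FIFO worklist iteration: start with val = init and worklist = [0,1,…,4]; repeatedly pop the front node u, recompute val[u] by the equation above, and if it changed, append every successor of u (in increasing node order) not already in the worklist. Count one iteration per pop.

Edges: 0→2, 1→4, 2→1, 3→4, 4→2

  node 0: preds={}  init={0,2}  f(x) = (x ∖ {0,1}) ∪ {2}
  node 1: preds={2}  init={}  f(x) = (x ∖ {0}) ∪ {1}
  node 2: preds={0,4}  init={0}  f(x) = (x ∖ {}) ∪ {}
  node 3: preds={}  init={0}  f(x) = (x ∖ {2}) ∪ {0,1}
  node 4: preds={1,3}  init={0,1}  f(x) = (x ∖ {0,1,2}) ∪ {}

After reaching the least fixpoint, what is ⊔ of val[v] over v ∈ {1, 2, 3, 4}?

{0,1,2}

Worklist (7 pops):
  #1 pop 0: in={} → {0,2} (no change)
  #2 pop 1: in={0} → {1} (was {}); enqueue []
  #3 pop 2: in={0,1,2} → {0,1,2} (was {0}); enqueue [1]
  #4 pop 3: in={} → {0,1} (was {0}); enqueue []
  #5 pop 4: in={0,1} → {0,1} (no change)
  #6 pop 1: in={0,1,2} → {1,2} (was {1}); enqueue [4]
  #7 pop 4: in={0,1,2} → {0,1} (no change)

Fixpoint:
  val[0] = {0,2}
  val[1] = {1,2}
  val[2] = {0,1,2}
  val[3] = {0,1}
  val[4] = {0,1}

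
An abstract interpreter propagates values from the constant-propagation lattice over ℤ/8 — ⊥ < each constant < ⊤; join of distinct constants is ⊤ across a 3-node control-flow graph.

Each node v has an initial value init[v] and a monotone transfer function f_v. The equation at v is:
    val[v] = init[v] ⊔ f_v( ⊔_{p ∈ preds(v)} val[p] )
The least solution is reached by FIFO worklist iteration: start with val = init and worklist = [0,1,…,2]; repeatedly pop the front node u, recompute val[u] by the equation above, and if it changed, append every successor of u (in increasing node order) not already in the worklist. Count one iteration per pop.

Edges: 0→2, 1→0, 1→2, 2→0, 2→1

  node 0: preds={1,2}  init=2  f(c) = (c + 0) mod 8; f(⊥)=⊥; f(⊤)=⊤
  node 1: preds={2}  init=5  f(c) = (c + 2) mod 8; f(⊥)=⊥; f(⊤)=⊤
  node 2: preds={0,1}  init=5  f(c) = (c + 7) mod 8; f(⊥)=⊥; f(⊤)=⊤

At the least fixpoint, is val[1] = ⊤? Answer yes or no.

Worklist (5 pops):
  #1 pop 0: in=5 → ⊤ (was 2); enqueue []
  #2 pop 1: in=5 → ⊤ (was 5); enqueue [0]
  #3 pop 2: in=⊤ → ⊤ (was 5); enqueue [1]
  #4 pop 0: in=⊤ → ⊤ (no change)
  #5 pop 1: in=⊤ → ⊤ (no change)

Fixpoint:
  val[0] = ⊤
  val[1] = ⊤
  val[2] = ⊤

yes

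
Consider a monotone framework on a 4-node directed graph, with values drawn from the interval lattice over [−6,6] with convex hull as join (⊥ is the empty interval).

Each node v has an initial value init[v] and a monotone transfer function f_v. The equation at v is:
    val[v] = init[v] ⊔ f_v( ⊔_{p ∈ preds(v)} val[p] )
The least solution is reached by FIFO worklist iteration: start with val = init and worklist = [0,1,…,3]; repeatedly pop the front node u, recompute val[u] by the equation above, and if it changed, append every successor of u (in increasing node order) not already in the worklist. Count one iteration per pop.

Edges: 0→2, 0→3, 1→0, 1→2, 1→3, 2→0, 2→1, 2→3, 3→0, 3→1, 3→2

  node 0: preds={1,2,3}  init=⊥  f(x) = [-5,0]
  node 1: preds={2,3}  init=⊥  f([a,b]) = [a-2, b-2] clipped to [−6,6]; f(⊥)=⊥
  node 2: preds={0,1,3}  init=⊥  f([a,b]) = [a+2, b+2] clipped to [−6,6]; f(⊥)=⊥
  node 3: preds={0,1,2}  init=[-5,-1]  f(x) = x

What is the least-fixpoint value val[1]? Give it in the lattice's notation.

[-6,4]

Iteration log — 18 steps:
  step 1. node 0  ⊔preds=[-5,-1]  new=[-5,0]  old=⊥  +wl: 
  step 2. node 1  ⊔preds=[-5,-1]  new=[-6,-3]  old=⊥  +wl: 0
  step 3. node 2  ⊔preds=[-6,0]  new=[-4,2]  old=⊥  +wl: 1
  step 4. node 3  ⊔preds=[-6,2]  new=[-6,2]  old=[-5,-1]  +wl: 2
  step 5. node 0  ⊔preds=[-6,2]  new=[-5,0]  stable
  step 6. node 1  ⊔preds=[-6,2]  new=[-6,0]  old=[-6,-3]  +wl: 0,3
  step 7. node 2  ⊔preds=[-6,2]  new=[-4,4]  old=[-4,2]  +wl: 1
  step 8. node 0  ⊔preds=[-6,4]  new=[-5,0]  stable
  step 9. node 3  ⊔preds=[-6,4]  new=[-6,4]  old=[-6,2]  +wl: 0,2
  step 10. node 1  ⊔preds=[-6,4]  new=[-6,2]  old=[-6,0]  +wl: 3
  step 11. node 0  ⊔preds=[-6,4]  new=[-5,0]  stable
  step 12. node 2  ⊔preds=[-6,4]  new=[-4,6]  old=[-4,4]  +wl: 0,1
  step 13. node 3  ⊔preds=[-6,6]  new=[-6,6]  old=[-6,4]  +wl: 2
  step 14. node 0  ⊔preds=[-6,6]  new=[-5,0]  stable
  step 15. node 1  ⊔preds=[-6,6]  new=[-6,4]  old=[-6,2]  +wl: 0,3
  step 16. node 2  ⊔preds=[-6,6]  new=[-4,6]  stable
  step 17. node 0  ⊔preds=[-6,6]  new=[-5,0]  stable
  step 18. node 3  ⊔preds=[-6,6]  new=[-6,6]  stable

Least fixpoint reached:
  node 0: [-5,0]
  node 1: [-6,4]
  node 2: [-4,6]
  node 3: [-6,6]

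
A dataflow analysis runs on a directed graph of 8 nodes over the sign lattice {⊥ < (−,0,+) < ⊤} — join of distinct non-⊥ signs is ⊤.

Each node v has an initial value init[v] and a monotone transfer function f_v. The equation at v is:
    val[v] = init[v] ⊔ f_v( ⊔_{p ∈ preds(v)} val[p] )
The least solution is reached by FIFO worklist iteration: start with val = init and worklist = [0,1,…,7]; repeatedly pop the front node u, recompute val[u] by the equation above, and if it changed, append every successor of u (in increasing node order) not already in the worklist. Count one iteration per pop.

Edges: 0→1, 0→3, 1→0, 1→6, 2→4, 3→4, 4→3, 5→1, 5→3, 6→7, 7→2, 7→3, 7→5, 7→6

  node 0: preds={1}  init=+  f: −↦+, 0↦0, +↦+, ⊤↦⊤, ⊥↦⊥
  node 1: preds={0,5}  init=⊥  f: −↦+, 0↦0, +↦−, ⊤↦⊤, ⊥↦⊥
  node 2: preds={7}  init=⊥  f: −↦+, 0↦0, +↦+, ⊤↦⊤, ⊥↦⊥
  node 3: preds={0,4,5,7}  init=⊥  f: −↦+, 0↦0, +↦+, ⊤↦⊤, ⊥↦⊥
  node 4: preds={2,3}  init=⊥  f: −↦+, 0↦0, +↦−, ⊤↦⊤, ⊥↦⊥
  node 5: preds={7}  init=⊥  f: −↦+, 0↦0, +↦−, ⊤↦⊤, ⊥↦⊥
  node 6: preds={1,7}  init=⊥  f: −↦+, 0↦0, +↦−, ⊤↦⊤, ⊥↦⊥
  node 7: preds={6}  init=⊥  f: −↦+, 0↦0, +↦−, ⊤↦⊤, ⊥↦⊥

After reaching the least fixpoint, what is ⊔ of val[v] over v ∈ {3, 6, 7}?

⊤

Worklist (16 pops):
  #1 pop 0: in=⊥ → + (no change)
  #2 pop 1: in=+ → − (was ⊥); enqueue [0]
  #3 pop 2: in=⊥ → ⊥ (no change)
  #4 pop 3: in=+ → + (was ⊥); enqueue []
  #5 pop 4: in=+ → − (was ⊥); enqueue [3]
  #6 pop 5: in=⊥ → ⊥ (no change)
  #7 pop 6: in=− → + (was ⊥); enqueue []
  #8 pop 7: in=+ → − (was ⊥); enqueue [2,5,6]
  #9 pop 0: in=− → + (no change)
  #10 pop 3: in=⊤ → ⊤ (was +); enqueue [4]
  #11 pop 2: in=− → + (was ⊥); enqueue []
  #12 pop 5: in=− → + (was ⊥); enqueue [1,3]
  #13 pop 6: in=− → + (no change)
  #14 pop 4: in=⊤ → ⊤ (was −); enqueue []
  #15 pop 1: in=+ → − (no change)
  #16 pop 3: in=⊤ → ⊤ (no change)

Fixpoint:
  val[0] = +
  val[1] = −
  val[2] = +
  val[3] = ⊤
  val[4] = ⊤
  val[5] = +
  val[6] = +
  val[7] = −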